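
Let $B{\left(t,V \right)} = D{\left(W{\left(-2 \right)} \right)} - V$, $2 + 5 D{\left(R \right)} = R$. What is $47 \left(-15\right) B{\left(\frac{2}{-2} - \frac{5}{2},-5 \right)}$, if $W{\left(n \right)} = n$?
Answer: $-2961$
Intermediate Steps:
$D{\left(R \right)} = - \frac{2}{5} + \frac{R}{5}$
$B{\left(t,V \right)} = - \frac{4}{5} - V$ ($B{\left(t,V \right)} = \left(- \frac{2}{5} + \frac{1}{5} \left(-2\right)\right) - V = \left(- \frac{2}{5} - \frac{2}{5}\right) - V = - \frac{4}{5} - V$)
$47 \left(-15\right) B{\left(\frac{2}{-2} - \frac{5}{2},-5 \right)} = 47 \left(-15\right) \left(- \frac{4}{5} - -5\right) = - 705 \left(- \frac{4}{5} + 5\right) = \left(-705\right) \frac{21}{5} = -2961$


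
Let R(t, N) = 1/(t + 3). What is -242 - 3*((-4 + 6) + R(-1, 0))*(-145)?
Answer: 1691/2 ≈ 845.50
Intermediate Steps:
R(t, N) = 1/(3 + t)
-242 - 3*((-4 + 6) + R(-1, 0))*(-145) = -242 - 3*((-4 + 6) + 1/(3 - 1))*(-145) = -242 - 3*(2 + 1/2)*(-145) = -242 - 3*(2 + ½)*(-145) = -242 - 3*5/2*(-145) = -242 - 15/2*(-145) = -242 + 2175/2 = 1691/2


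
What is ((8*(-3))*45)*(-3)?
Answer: 3240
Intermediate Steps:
((8*(-3))*45)*(-3) = -24*45*(-3) = -1080*(-3) = 3240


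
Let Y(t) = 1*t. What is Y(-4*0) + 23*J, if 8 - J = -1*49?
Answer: 1311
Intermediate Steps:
Y(t) = t
J = 57 (J = 8 - (-1)*49 = 8 - 1*(-49) = 8 + 49 = 57)
Y(-4*0) + 23*J = -4*0 + 23*57 = 0 + 1311 = 1311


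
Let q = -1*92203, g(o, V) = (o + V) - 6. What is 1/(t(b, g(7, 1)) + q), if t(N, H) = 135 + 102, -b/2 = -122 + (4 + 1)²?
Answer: -1/91966 ≈ -1.0874e-5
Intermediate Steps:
g(o, V) = -6 + V + o (g(o, V) = (V + o) - 6 = -6 + V + o)
b = 194 (b = -2*(-122 + (4 + 1)²) = -2*(-122 + 5²) = -2*(-122 + 25) = -2*(-97) = 194)
q = -92203
t(N, H) = 237
1/(t(b, g(7, 1)) + q) = 1/(237 - 92203) = 1/(-91966) = -1/91966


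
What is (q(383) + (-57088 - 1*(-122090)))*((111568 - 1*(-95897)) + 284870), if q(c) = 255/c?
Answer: 12257182499035/383 ≈ 3.2003e+10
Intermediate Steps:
(q(383) + (-57088 - 1*(-122090)))*((111568 - 1*(-95897)) + 284870) = (255/383 + (-57088 - 1*(-122090)))*((111568 - 1*(-95897)) + 284870) = (255*(1/383) + (-57088 + 122090))*((111568 + 95897) + 284870) = (255/383 + 65002)*(207465 + 284870) = (24896021/383)*492335 = 12257182499035/383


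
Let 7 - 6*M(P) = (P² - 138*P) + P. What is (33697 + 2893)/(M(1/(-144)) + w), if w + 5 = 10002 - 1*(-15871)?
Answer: 4552381440/3218518511 ≈ 1.4144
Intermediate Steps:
M(P) = 7/6 - P²/6 + 137*P/6 (M(P) = 7/6 - ((P² - 138*P) + P)/6 = 7/6 - (P² - 137*P)/6 = 7/6 + (-P²/6 + 137*P/6) = 7/6 - P²/6 + 137*P/6)
w = 25868 (w = -5 + (10002 - 1*(-15871)) = -5 + (10002 + 15871) = -5 + 25873 = 25868)
(33697 + 2893)/(M(1/(-144)) + w) = (33697 + 2893)/((7/6 - (1/(-144))²/6 + (137/6)/(-144)) + 25868) = 36590/((7/6 - (-1/144)²/6 + (137/6)*(-1/144)) + 25868) = 36590/((7/6 - ⅙*1/20736 - 137/864) + 25868) = 36590/((7/6 - 1/124416 - 137/864) + 25868) = 36590/(125423/124416 + 25868) = 36590/(3218518511/124416) = 36590*(124416/3218518511) = 4552381440/3218518511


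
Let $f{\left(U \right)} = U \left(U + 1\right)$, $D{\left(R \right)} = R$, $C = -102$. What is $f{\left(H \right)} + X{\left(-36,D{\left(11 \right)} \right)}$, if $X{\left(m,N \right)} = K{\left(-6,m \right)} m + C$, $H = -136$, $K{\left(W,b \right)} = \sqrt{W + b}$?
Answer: $18258 - 36 i \sqrt{42} \approx 18258.0 - 233.31 i$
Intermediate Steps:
$f{\left(U \right)} = U \left(1 + U\right)$
$X{\left(m,N \right)} = -102 + m \sqrt{-6 + m}$ ($X{\left(m,N \right)} = \sqrt{-6 + m} m - 102 = m \sqrt{-6 + m} - 102 = -102 + m \sqrt{-6 + m}$)
$f{\left(H \right)} + X{\left(-36,D{\left(11 \right)} \right)} = - 136 \left(1 - 136\right) - \left(102 + 36 \sqrt{-6 - 36}\right) = \left(-136\right) \left(-135\right) - \left(102 + 36 \sqrt{-42}\right) = 18360 - \left(102 + 36 i \sqrt{42}\right) = 18258 - 36 i \sqrt{42}$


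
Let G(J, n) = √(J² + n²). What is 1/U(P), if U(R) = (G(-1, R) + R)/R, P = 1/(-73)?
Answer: -1/5329 - √5330/5329 ≈ -0.013888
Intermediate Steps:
P = -1/73 ≈ -0.013699
U(R) = (R + √(1 + R²))/R (U(R) = (√((-1)² + R²) + R)/R = (√(1 + R²) + R)/R = (R + √(1 + R²))/R)
1/U(P) = 1/((-1/73 + √(1 + (-1/73)²))/(-1/73)) = 1/(-73*(-1/73 + √(1 + 1/5329))) = 1/(-73*(-1/73 + √(5330/5329))) = 1/(-73*(-1/73 + √5330/73)) = 1/(1 - √5330)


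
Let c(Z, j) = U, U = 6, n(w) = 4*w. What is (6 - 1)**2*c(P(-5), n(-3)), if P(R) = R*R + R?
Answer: 150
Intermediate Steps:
P(R) = R + R**2 (P(R) = R**2 + R = R + R**2)
c(Z, j) = 6
(6 - 1)**2*c(P(-5), n(-3)) = (6 - 1)**2*6 = 5**2*6 = 25*6 = 150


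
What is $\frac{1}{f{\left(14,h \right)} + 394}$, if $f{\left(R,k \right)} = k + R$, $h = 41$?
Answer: $\frac{1}{449} \approx 0.0022272$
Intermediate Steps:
$f{\left(R,k \right)} = R + k$
$\frac{1}{f{\left(14,h \right)} + 394} = \frac{1}{\left(14 + 41\right) + 394} = \frac{1}{55 + 394} = \frac{1}{449}$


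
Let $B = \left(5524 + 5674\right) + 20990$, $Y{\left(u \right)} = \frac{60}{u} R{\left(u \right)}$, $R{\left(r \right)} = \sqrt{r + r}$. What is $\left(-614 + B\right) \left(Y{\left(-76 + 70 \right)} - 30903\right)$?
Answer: $-975731322 - 631480 i \sqrt{3} \approx -9.7573 \cdot 10^{8} - 1.0938 \cdot 10^{6} i$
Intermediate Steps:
$R{\left(r \right)} = \sqrt{2} \sqrt{r}$ ($R{\left(r \right)} = \sqrt{2 r} = \sqrt{2} \sqrt{r}$)
$Y{\left(u \right)} = \frac{60 \sqrt{2}}{\sqrt{u}}$ ($Y{\left(u \right)} = \frac{60}{u} \sqrt{2} \sqrt{u} = \frac{60 \sqrt{2}}{\sqrt{u}}$)
$B = 32188$ ($B = 11198 + 20990 = 32188$)
$\left(-614 + B\right) \left(Y{\left(-76 + 70 \right)} - 30903\right) = \left(-614 + 32188\right) \left(\frac{60 \sqrt{2}}{\sqrt{-76 + 70}} - 30903\right) = 31574 \left(\frac{60 \sqrt{2}}{i \sqrt{6}} - 30903\right) = 31574 \left(60 \sqrt{2} \left(- \frac{i \sqrt{6}}{6}\right) - 30903\right) = 31574 \left(- 20 i \sqrt{3} - 30903\right) = 31574 \left(-30903 - 20 i \sqrt{3}\right) = -975731322 - 631480 i \sqrt{3}$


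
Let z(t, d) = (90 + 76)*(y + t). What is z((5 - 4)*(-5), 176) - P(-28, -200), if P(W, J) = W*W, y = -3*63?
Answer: -32988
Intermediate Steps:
y = -189
P(W, J) = W²
z(t, d) = -31374 + 166*t (z(t, d) = (90 + 76)*(-189 + t) = 166*(-189 + t) = -31374 + 166*t)
z((5 - 4)*(-5), 176) - P(-28, -200) = (-31374 + 166*((5 - 4)*(-5))) - 1*(-28)² = (-31374 + 166*(1*(-5))) - 1*784 = (-31374 + 166*(-5)) - 784 = (-31374 - 830) - 784 = -32204 - 784 = -32988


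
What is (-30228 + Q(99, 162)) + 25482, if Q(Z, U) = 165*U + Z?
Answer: 22083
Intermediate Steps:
Q(Z, U) = Z + 165*U
(-30228 + Q(99, 162)) + 25482 = (-30228 + (99 + 165*162)) + 25482 = (-30228 + (99 + 26730)) + 25482 = (-30228 + 26829) + 25482 = -3399 + 25482 = 22083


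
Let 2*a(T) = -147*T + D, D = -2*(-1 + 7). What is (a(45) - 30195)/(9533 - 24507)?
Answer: 67017/29948 ≈ 2.2378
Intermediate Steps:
D = -12 (D = -2*6 = -12)
a(T) = -6 - 147*T/2 (a(T) = (-147*T - 12)/2 = (-12 - 147*T)/2 = -6 - 147*T/2)
(a(45) - 30195)/(9533 - 24507) = ((-6 - 147/2*45) - 30195)/(9533 - 24507) = ((-6 - 6615/2) - 30195)/(-14974) = (-6627/2 - 30195)*(-1/14974) = -67017/2*(-1/14974) = 67017/29948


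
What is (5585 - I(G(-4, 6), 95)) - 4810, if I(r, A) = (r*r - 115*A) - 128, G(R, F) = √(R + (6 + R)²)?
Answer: 11828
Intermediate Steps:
I(r, A) = -128 + r² - 115*A (I(r, A) = (r² - 115*A) - 128 = -128 + r² - 115*A)
(5585 - I(G(-4, 6), 95)) - 4810 = (5585 - (-128 + (√(-4 + (6 - 4)²))² - 115*95)) - 4810 = (5585 - (-128 + (√(-4 + 2²))² - 10925)) - 4810 = (5585 - (-128 + (√(-4 + 4))² - 10925)) - 4810 = (5585 - (-128 + (√0)² - 10925)) - 4810 = (5585 - (-128 + 0² - 10925)) - 4810 = (5585 - (-128 + 0 - 10925)) - 4810 = (5585 - 1*(-11053)) - 4810 = (5585 + 11053) - 4810 = 16638 - 4810 = 11828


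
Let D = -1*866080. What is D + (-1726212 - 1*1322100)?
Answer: -3914392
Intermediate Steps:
D = -866080
D + (-1726212 - 1*1322100) = -866080 + (-1726212 - 1*1322100) = -866080 + (-1726212 - 1322100) = -866080 - 3048312 = -3914392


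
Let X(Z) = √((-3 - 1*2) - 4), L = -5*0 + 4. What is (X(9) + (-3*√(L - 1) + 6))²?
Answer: 9*(2 + I - √3)² ≈ -8.3538 + 4.8231*I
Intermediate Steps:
L = 4 (L = 0 + 4 = 4)
X(Z) = 3*I (X(Z) = √((-3 - 2) - 4) = √(-5 - 4) = √(-9) = 3*I)
(X(9) + (-3*√(L - 1) + 6))² = (3*I + (-3*√(4 - 1) + 6))² = (3*I + (-3*√3 + 6))² = (3*I + (6 - 3*√3))² = (6 - 3*√3 + 3*I)²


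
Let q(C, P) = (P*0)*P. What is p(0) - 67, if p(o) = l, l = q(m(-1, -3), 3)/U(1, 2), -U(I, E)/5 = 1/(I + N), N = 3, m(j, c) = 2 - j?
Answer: -67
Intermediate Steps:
q(C, P) = 0 (q(C, P) = 0*P = 0)
U(I, E) = -5/(3 + I) (U(I, E) = -5/(I + 3) = -5/(3 + I))
l = 0 (l = 0/((-5/(3 + 1))) = 0/((-5/4)) = 0/((-5*¼)) = 0/(-5/4) = 0*(-⅘) = 0)
p(o) = 0
p(0) - 67 = 0 - 67 = -67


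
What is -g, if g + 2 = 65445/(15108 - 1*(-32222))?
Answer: 5843/9466 ≈ 0.61726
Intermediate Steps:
g = -5843/9466 (g = -2 + 65445/(15108 - 1*(-32222)) = -2 + 65445/(15108 + 32222) = -2 + 65445/47330 = -2 + 65445*(1/47330) = -2 + 13089/9466 = -5843/9466 ≈ -0.61726)
-g = -1*(-5843/9466) = 5843/9466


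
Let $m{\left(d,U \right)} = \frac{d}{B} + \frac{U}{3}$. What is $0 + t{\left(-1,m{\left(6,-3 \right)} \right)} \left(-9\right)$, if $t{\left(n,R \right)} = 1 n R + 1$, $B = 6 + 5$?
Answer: $- \frac{144}{11} \approx -13.091$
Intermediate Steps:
$B = 11$
$m{\left(d,U \right)} = \frac{U}{3} + \frac{d}{11}$ ($m{\left(d,U \right)} = \frac{d}{11} + \frac{U}{3} = \frac{U}{3} + \frac{d}{11}$)
$t{\left(n,R \right)} = 1 + R n$ ($t{\left(n,R \right)} = n R + 1 = R n + 1 = 1 + R n$)
$0 + t{\left(-1,m{\left(6,-3 \right)} \right)} \left(-9\right) = 0 + \left(1 + \left(\frac{1}{3} \left(-3\right) + \frac{1}{11} \cdot 6\right) \left(-1\right)\right) \left(-9\right) = 0 + \left(1 + \left(-1 + \frac{6}{11}\right) \left(-1\right)\right) \left(-9\right) = 0 + \left(1 - - \frac{5}{11}\right) \left(-9\right) = 0 + \left(1 + \frac{5}{11}\right) \left(-9\right) = 0 + \frac{16}{11} \left(-9\right) = 0 - \frac{144}{11} = - \frac{144}{11}$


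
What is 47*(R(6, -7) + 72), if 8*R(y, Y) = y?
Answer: 13677/4 ≈ 3419.3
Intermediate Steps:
R(y, Y) = y/8
47*(R(6, -7) + 72) = 47*((⅛)*6 + 72) = 47*(¾ + 72) = 47*(291/4) = 13677/4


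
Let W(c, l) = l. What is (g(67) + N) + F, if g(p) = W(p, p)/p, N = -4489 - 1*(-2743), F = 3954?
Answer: 2209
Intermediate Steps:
N = -1746 (N = -4489 + 2743 = -1746)
g(p) = 1 (g(p) = p/p = 1)
(g(67) + N) + F = (1 - 1746) + 3954 = -1745 + 3954 = 2209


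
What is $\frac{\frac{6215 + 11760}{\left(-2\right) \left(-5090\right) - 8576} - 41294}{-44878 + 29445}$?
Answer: $\frac{66217601}{24754532} \approx 2.675$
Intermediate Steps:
$\frac{\frac{6215 + 11760}{\left(-2\right) \left(-5090\right) - 8576} - 41294}{-44878 + 29445} = \frac{\frac{17975}{10180 - 8576} - 41294}{-15433} = \left(\frac{17975}{1604} - 41294\right) \left(- \frac{1}{15433}\right) = \left(- \frac{66217601}{1604}\right) \left(- \frac{1}{15433}\right) = \frac{66217601}{24754532}$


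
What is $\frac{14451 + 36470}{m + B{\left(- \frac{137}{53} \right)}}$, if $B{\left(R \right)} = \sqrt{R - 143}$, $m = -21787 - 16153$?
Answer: $- \frac{25598241305}{19072629629} - \frac{50921 i \sqrt{102237}}{38145259258} \approx -1.3421 - 0.00042684 i$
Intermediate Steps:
$m = -37940$
$B{\left(R \right)} = \sqrt{-143 + R}$
$\frac{14451 + 36470}{m + B{\left(- \frac{137}{53} \right)}} = \frac{14451 + 36470}{-37940 + \sqrt{-143 - \frac{137}{53}}} = \frac{50921}{-37940 + \sqrt{-143 - \frac{137}{53}}} = \frac{50921}{-37940 + \sqrt{- \frac{7716}{53}}} = \frac{50921}{-37940 + \frac{2 i \sqrt{102237}}{53}}$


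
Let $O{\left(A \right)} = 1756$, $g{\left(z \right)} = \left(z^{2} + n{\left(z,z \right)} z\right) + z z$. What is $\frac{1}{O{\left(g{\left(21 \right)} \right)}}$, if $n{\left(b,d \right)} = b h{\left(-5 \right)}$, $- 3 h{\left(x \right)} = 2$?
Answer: $\frac{1}{1756} \approx 0.00056948$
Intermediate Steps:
$h{\left(x \right)} = - \frac{2}{3}$ ($h{\left(x \right)} = \left(- \frac{1}{3}\right) 2 = - \frac{2}{3}$)
$n{\left(b,d \right)} = - \frac{2 b}{3}$ ($n{\left(b,d \right)} = b \left(- \frac{2}{3}\right) = - \frac{2 b}{3}$)
$g{\left(z \right)} = \frac{4 z^{2}}{3}$ ($g{\left(z \right)} = \left(z^{2} + - \frac{2 z}{3} z\right) + z z = \left(z^{2} - \frac{2 z^{2}}{3}\right) + z^{2} = \frac{z^{2}}{3} + z^{2} = \frac{4 z^{2}}{3}$)
$\frac{1}{O{\left(g{\left(21 \right)} \right)}} = \frac{1}{1756}$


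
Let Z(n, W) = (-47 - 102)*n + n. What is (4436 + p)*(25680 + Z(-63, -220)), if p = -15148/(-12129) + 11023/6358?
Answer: 1997079666695702/12852697 ≈ 1.5538e+8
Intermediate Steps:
p = 230008951/77116182 (p = -15148*(-1/12129) + 11023*(1/6358) = 15148/12129 + 11023/6358 = 230008951/77116182 ≈ 2.9826)
Z(n, W) = -148*n (Z(n, W) = -149*n + n = -148*n)
(4436 + p)*(25680 + Z(-63, -220)) = (4436 + 230008951/77116182)*(25680 - 148*(-63)) = 342317392303*(25680 + 9324)/77116182 = (342317392303/77116182)*35004 = 1997079666695702/12852697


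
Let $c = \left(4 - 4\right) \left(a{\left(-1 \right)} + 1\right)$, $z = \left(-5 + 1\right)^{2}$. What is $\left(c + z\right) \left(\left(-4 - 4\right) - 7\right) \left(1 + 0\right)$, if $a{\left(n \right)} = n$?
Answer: $-240$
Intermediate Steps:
$z = 16$ ($z = \left(-4\right)^{2} = 16$)
$c = 0$ ($c = \left(4 - 4\right) \left(-1 + 1\right) = 0 \cdot 0 = 0$)
$\left(c + z\right) \left(\left(-4 - 4\right) - 7\right) \left(1 + 0\right) = \left(0 + 16\right) \left(\left(-4 - 4\right) - 7\right) \left(1 + 0\right) = 16 \left(-8 - 7\right) 1 = 16 \left(\left(-15\right) 1\right) = 16 \left(-15\right) = -240$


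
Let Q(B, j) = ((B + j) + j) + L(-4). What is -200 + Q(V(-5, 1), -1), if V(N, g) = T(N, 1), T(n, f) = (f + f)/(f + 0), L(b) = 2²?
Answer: -196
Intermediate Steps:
L(b) = 4
T(n, f) = 2 (T(n, f) = (2*f)/f = 2)
V(N, g) = 2
Q(B, j) = 4 + B + 2*j (Q(B, j) = ((B + j) + j) + 4 = (B + 2*j) + 4 = 4 + B + 2*j)
-200 + Q(V(-5, 1), -1) = -200 + (4 + 2 + 2*(-1)) = -200 + (4 + 2 - 2) = -200 + 4 = -196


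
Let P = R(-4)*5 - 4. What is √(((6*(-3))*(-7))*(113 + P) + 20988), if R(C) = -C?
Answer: 3*√4138 ≈ 192.98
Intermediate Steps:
P = 16 (P = -1*(-4)*5 - 4 = 4*5 - 4 = 20 - 4 = 16)
√(((6*(-3))*(-7))*(113 + P) + 20988) = √(((6*(-3))*(-7))*(113 + 16) + 20988) = √(-18*(-7)*129 + 20988) = √(126*129 + 20988) = √(16254 + 20988) = √37242 = 3*√4138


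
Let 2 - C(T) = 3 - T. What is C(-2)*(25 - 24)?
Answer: -3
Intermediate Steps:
C(T) = -1 + T (C(T) = 2 - (3 - T) = 2 + (-3 + T) = -1 + T)
C(-2)*(25 - 24) = (-1 - 2)*(25 - 24) = -3*1 = -3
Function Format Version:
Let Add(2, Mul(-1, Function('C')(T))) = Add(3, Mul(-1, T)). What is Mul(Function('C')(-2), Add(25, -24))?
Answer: -3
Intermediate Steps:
Function('C')(T) = Add(-1, T) (Function('C')(T) = Add(2, Mul(-1, Add(3, Mul(-1, T)))) = Add(2, Add(-3, T)) = Add(-1, T))
Mul(Function('C')(-2), Add(25, -24)) = Mul(Add(-1, -2), Add(25, -24)) = Mul(-3, 1) = -3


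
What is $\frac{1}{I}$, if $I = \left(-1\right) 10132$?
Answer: $- \frac{1}{10132} \approx -9.8697 \cdot 10^{-5}$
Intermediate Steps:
$I = -10132$
$\frac{1}{I} = \frac{1}{-10132} = - \frac{1}{10132}$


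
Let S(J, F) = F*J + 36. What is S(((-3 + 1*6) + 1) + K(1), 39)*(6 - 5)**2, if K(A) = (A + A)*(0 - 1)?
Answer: 114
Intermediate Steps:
K(A) = -2*A (K(A) = (2*A)*(-1) = -2*A)
S(J, F) = 36 + F*J
S(((-3 + 1*6) + 1) + K(1), 39)*(6 - 5)**2 = (36 + 39*(((-3 + 1*6) + 1) - 2*1))*(6 - 5)**2 = (36 + 39*(((-3 + 6) + 1) - 2))*1**2 = (36 + 39*((3 + 1) - 2))*1 = (36 + 39*(4 - 2))*1 = (36 + 39*2)*1 = (36 + 78)*1 = 114*1 = 114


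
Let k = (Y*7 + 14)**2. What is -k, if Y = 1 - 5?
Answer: -196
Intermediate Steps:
Y = -4
k = 196 (k = (-4*7 + 14)**2 = (-28 + 14)**2 = (-14)**2 = 196)
-k = -1*196 = -196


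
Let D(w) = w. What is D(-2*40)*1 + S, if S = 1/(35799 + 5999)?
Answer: -3343839/41798 ≈ -80.000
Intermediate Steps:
S = 1/41798 ≈ 2.3925e-5
D(-2*40)*1 + S = -2*40*1 + 1/41798 = -80*1 + 1/41798 = -80 + 1/41798 = -3343839/41798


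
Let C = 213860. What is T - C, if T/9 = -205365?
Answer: -2062145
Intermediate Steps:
T = -1848285 (T = 9*(-205365) = -1848285)
T - C = -1848285 - 1*213860 = -1848285 - 213860 = -2062145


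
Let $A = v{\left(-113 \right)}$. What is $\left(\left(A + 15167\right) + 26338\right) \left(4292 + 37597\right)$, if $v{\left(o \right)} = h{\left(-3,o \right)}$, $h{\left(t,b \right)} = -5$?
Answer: $1738393500$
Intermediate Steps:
$v{\left(o \right)} = -5$
$A = -5$
$\left(\left(A + 15167\right) + 26338\right) \left(4292 + 37597\right) = \left(\left(-5 + 15167\right) + 26338\right) \left(4292 + 37597\right) = \left(15162 + 26338\right) 41889 = 41500 \cdot 41889 = 1738393500$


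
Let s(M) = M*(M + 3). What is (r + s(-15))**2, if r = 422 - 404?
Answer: 39204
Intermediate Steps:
r = 18
s(M) = M*(3 + M)
(r + s(-15))**2 = (18 - 15*(3 - 15))**2 = (18 - 15*(-12))**2 = (18 + 180)**2 = 198**2 = 39204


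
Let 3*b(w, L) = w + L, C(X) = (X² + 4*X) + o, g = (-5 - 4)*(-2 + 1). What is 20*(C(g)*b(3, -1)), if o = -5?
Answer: 4480/3 ≈ 1493.3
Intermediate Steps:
g = 9 (g = -9*(-1) = 9)
C(X) = -5 + X² + 4*X (C(X) = (X² + 4*X) - 5 = -5 + X² + 4*X)
b(w, L) = L/3 + w/3 (b(w, L) = (w + L)/3 = (L + w)/3 = L/3 + w/3)
20*(C(g)*b(3, -1)) = 20*((-5 + 9² + 4*9)*((⅓)*(-1) + (⅓)*3)) = 20*((-5 + 81 + 36)*(-⅓ + 1)) = 20*(112*(⅔)) = 20*(224/3) = 4480/3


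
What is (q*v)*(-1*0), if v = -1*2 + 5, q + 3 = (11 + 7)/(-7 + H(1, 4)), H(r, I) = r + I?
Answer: 0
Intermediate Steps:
H(r, I) = I + r
q = -12 (q = -3 + (11 + 7)/(-7 + (4 + 1)) = -3 + 18/(-7 + 5) = -3 + 18/(-2) = -3 + 18*(-1/2) = -3 - 9 = -12)
v = 3 (v = -2 + 5 = 3)
(q*v)*(-1*0) = (-12*3)*(-1*0) = -36*0 = 0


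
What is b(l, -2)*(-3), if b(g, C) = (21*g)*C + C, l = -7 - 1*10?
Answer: -2136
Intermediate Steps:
l = -17 (l = -7 - 10 = -17)
b(g, C) = C + 21*C*g (b(g, C) = 21*C*g + C = C + 21*C*g)
b(l, -2)*(-3) = -2*(1 + 21*(-17))*(-3) = -2*(1 - 357)*(-3) = -2*(-356)*(-3) = 712*(-3) = -2136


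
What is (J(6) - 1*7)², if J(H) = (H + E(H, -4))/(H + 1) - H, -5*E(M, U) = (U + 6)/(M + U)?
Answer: 181476/1225 ≈ 148.14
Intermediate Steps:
E(M, U) = -(6 + U)/(5*(M + U)) (E(M, U) = -(U + 6)/(5*(M + U)) = -(6 + U)/(5*(M + U)))
J(H) = -H + (H - 2/(5*(-4 + H)))/(1 + H) (J(H) = (H + (-6 - 1*(-4))/(5*(H - 4)))/(H + 1) - H = (H + (-6 + 4)/(5*(-4 + H)))/(1 + H) - H = (H + (⅕)*(-2)/(-4 + H))/(1 + H) - H = (H - 2/(5*(-4 + H)))/(1 + H) - H = -H + (H - 2/(5*(-4 + H)))/(1 + H))
(J(6) - 1*7)² = ((-2 + 5*6²*(4 - 1*6))/(5*(1 + 6)*(-4 + 6)) - 1*7)² = ((⅕)*(-2 + 5*36*(4 - 6))/(7*2) - 7)² = ((⅕)*(⅐)*(½)*(-2 + 5*36*(-2)) - 7)² = ((⅕)*(⅐)*(½)*(-2 - 360) - 7)² = ((⅕)*(⅐)*(½)*(-362) - 7)² = (-181/35 - 7)² = (-426/35)² = 181476/1225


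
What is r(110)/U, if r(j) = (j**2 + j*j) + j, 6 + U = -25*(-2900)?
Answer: 12155/36247 ≈ 0.33534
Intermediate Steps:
U = 72494 (U = -6 - 25*(-2900) = -6 + 72500 = 72494)
r(j) = j + 2*j**2 (r(j) = (j**2 + j**2) + j = 2*j**2 + j = j + 2*j**2)
r(110)/U = (110*(1 + 2*110))/72494 = (110*(1 + 220))*(1/72494) = (110*221)*(1/72494) = 24310*(1/72494) = 12155/36247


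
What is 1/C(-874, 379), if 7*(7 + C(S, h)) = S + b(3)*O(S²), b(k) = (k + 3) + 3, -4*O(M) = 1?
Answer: -28/3701 ≈ -0.0075655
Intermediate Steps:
O(M) = -¼ (O(M) = -¼*1 = -¼)
b(k) = 6 + k (b(k) = (3 + k) + 3 = 6 + k)
C(S, h) = -205/28 + S/7 (C(S, h) = -7 + (S + (6 + 3)*(-¼))/7 = -7 + (S + 9*(-¼))/7 = -7 + (S - 9/4)/7 = -7 + (-9/4 + S)/7 = -7 + (-9/28 + S/7) = -205/28 + S/7)
1/C(-874, 379) = 1/(-205/28 + (⅐)*(-874)) = 1/(-205/28 - 874/7) = 1/(-3701/28) = -28/3701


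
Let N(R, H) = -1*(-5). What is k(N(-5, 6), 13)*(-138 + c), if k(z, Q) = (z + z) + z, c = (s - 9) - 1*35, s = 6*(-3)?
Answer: -3000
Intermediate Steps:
s = -18
N(R, H) = 5
c = -62 (c = (-18 - 9) - 1*35 = -27 - 35 = -62)
k(z, Q) = 3*z (k(z, Q) = 2*z + z = 3*z)
k(N(-5, 6), 13)*(-138 + c) = (3*5)*(-138 - 62) = 15*(-200) = -3000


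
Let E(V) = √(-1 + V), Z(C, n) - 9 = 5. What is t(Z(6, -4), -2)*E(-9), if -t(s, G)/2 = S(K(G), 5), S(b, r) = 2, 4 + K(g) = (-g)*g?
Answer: -4*I*√10 ≈ -12.649*I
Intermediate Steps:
K(g) = -4 - g² (K(g) = -4 + (-g)*g = -4 - g²)
Z(C, n) = 14 (Z(C, n) = 9 + 5 = 14)
t(s, G) = -4 (t(s, G) = -2*2 = -4)
t(Z(6, -4), -2)*E(-9) = -4*√(-1 - 9) = -4*I*√10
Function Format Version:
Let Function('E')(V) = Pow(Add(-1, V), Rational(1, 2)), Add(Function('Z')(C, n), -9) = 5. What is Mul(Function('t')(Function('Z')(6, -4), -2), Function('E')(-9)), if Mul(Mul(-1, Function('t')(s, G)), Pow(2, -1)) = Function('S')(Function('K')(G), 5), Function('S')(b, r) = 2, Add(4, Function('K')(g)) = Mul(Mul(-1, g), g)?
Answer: Mul(-4, I, Pow(10, Rational(1, 2))) ≈ Mul(-12.649, I)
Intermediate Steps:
Function('K')(g) = Add(-4, Mul(-1, Pow(g, 2))) (Function('K')(g) = Add(-4, Mul(Mul(-1, g), g)) = Add(-4, Mul(-1, Pow(g, 2))))
Function('Z')(C, n) = 14 (Function('Z')(C, n) = Add(9, 5) = 14)
Function('t')(s, G) = -4 (Function('t')(s, G) = Mul(-2, 2) = -4)
Mul(Function('t')(Function('Z')(6, -4), -2), Function('E')(-9)) = Mul(-4, Pow(Add(-1, -9), Rational(1, 2))) = Mul(-4, Pow(-10, Rational(1, 2))) = Mul(-4, Mul(I, Pow(10, Rational(1, 2)))) = Mul(-4, I, Pow(10, Rational(1, 2)))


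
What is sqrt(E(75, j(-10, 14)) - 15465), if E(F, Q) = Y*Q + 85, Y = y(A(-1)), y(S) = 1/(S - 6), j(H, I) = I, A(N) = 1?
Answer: 3*I*sqrt(42730)/5 ≈ 124.03*I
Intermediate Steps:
y(S) = 1/(-6 + S)
Y = -1/5 (Y = 1/(-6 + 1) = 1/(-5) = -1/5 ≈ -0.20000)
E(F, Q) = 85 - Q/5 (E(F, Q) = -Q/5 + 85 = 85 - Q/5)
sqrt(E(75, j(-10, 14)) - 15465) = sqrt((85 - 1/5*14) - 15465) = sqrt((85 - 14/5) - 15465) = sqrt(411/5 - 15465) = sqrt(-76914/5) = 3*I*sqrt(42730)/5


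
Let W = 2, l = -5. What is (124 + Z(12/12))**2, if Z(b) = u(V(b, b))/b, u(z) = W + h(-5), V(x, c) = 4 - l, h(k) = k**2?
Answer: 22801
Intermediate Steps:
V(x, c) = 9 (V(x, c) = 4 - 1*(-5) = 4 + 5 = 9)
u(z) = 27 (u(z) = 2 + (-5)**2 = 2 + 25 = 27)
Z(b) = 27/b
(124 + Z(12/12))**2 = (124 + 27/((12/12)))**2 = (124 + 27/((12*(1/12))))**2 = (124 + 27/1)**2 = (124 + 27*1)**2 = (124 + 27)**2 = 151**2 = 22801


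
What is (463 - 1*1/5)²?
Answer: 5354596/25 ≈ 2.1418e+5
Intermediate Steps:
(463 - 1*1/5)² = (463 - 1*⅕)² = (463 - ⅕)² = (2314/5)² = 5354596/25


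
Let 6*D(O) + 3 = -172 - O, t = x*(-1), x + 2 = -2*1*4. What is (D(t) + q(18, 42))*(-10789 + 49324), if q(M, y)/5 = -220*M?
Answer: -1528362325/2 ≈ -7.6418e+8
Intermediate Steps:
x = -10 (x = -2 - 2*1*4 = -2 - 2*4 = -2 - 8 = -10)
q(M, y) = -1100*M (q(M, y) = 5*(-220*M) = -1100*M)
t = 10 (t = -10*(-1) = 10)
D(O) = -175/6 - O/6 (D(O) = -½ + (-172 - O)/6 = -½ + (-86/3 - O/6) = -175/6 - O/6)
(D(t) + q(18, 42))*(-10789 + 49324) = ((-175/6 - ⅙*10) - 1100*18)*(-10789 + 49324) = ((-175/6 - 5/3) - 19800)*38535 = (-185/6 - 19800)*38535 = -118985/6*38535 = -1528362325/2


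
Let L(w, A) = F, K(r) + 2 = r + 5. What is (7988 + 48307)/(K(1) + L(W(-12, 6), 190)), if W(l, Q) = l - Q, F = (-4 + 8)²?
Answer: 11259/4 ≈ 2814.8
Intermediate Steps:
K(r) = 3 + r (K(r) = -2 + (r + 5) = -2 + (5 + r) = 3 + r)
F = 16 (F = 4² = 16)
L(w, A) = 16
(7988 + 48307)/(K(1) + L(W(-12, 6), 190)) = (7988 + 48307)/((3 + 1) + 16) = 56295/(4 + 16) = 56295/20 = 56295*(1/20) = 11259/4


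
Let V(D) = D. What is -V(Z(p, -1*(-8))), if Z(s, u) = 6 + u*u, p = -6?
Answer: -70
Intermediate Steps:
Z(s, u) = 6 + u**2
-V(Z(p, -1*(-8))) = -(6 + (-1*(-8))**2) = -(6 + 8**2) = -(6 + 64) = -1*70 = -70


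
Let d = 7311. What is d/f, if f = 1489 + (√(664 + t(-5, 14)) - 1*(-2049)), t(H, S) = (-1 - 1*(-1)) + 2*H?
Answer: 12933159/6258395 - 7311*√654/12516790 ≈ 2.0516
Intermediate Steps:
t(H, S) = 2*H (t(H, S) = (-1 + 1) + 2*H = 0 + 2*H = 2*H)
f = 3538 + √654 (f = 1489 + (√(664 + 2*(-5)) - 1*(-2049)) = 1489 + (√(664 - 10) + 2049) = 1489 + (√654 + 2049) = 1489 + (2049 + √654) = 3538 + √654 ≈ 3563.6)
d/f = 7311/(3538 + √654)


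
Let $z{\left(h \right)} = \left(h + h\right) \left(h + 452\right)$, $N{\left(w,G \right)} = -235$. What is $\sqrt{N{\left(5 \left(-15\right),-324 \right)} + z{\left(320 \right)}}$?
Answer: $\sqrt{493845} \approx 702.74$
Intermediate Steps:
$z{\left(h \right)} = 2 h \left(452 + h\right)$
$\sqrt{N{\left(5 \left(-15\right),-324 \right)} + z{\left(320 \right)}} = \sqrt{-235 + 2 \cdot 320 \left(452 + 320\right)} = \sqrt{-235 + 2 \cdot 320 \cdot 772} = \sqrt{-235 + 494080} = \sqrt{493845}$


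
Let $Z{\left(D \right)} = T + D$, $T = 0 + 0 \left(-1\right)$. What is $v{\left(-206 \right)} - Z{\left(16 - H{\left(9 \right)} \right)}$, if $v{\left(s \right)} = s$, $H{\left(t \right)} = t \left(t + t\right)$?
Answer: $-60$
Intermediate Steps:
$H{\left(t \right)} = 2 t^{2}$ ($H{\left(t \right)} = t 2 t = 2 t^{2}$)
$T = 0$ ($T = 0 + 0 = 0$)
$Z{\left(D \right)} = D$ ($Z{\left(D \right)} = 0 + D = D$)
$v{\left(-206 \right)} - Z{\left(16 - H{\left(9 \right)} \right)} = -206 - \left(16 - 2 \cdot 9^{2}\right) = -206 - \left(16 - 2 \cdot 81\right) = -206 - \left(16 - 162\right) = -206 - -146 = -206 + 146 = -60$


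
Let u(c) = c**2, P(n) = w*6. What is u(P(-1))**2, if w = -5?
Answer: 810000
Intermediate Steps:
P(n) = -30 (P(n) = -5*6 = -30)
u(P(-1))**2 = ((-30)**2)**2 = 900**2 = 810000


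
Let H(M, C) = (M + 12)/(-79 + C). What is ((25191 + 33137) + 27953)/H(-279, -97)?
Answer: 15185456/267 ≈ 56874.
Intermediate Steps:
H(M, C) = (12 + M)/(-79 + C)
((25191 + 33137) + 27953)/H(-279, -97) = ((25191 + 33137) + 27953)/(((12 - 279)/(-79 - 97))) = (58328 + 27953)/((-267/(-176))) = 86281/((-1/176*(-267))) = 86281/(267/176) = 86281*(176/267) = 15185456/267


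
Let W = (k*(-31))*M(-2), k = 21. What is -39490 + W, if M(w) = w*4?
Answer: -34282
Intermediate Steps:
M(w) = 4*w
W = 5208 (W = (21*(-31))*(4*(-2)) = -651*(-8) = 5208)
-39490 + W = -39490 + 5208 = -34282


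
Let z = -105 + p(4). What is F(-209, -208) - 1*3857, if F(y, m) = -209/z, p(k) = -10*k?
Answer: -559056/145 ≈ -3855.6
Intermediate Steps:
z = -145 (z = -105 - 10*4 = -105 - 40 = -145)
F(y, m) = 209/145 (F(y, m) = -209/(-145) = -209*(-1/145) = 209/145)
F(-209, -208) - 1*3857 = 209/145 - 1*3857 = 209/145 - 3857 = -559056/145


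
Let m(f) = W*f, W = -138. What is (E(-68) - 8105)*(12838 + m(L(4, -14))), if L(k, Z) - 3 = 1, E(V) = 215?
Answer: -96936540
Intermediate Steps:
L(k, Z) = 4 (L(k, Z) = 3 + 1 = 4)
m(f) = -138*f
(E(-68) - 8105)*(12838 + m(L(4, -14))) = (215 - 8105)*(12838 - 138*4) = -7890*(12838 - 552) = -7890*12286 = -96936540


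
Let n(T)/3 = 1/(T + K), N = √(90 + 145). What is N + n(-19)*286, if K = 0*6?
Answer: -858/19 + √235 ≈ -29.828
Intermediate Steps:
N = √235 ≈ 15.330
K = 0
n(T) = 3/T (n(T) = 3/(T + 0) = 3/T)
N + n(-19)*286 = √235 + (3/(-19))*286 = √235 + (3*(-1/19))*286 = √235 - 3/19*286 = √235 - 858/19 = -858/19 + √235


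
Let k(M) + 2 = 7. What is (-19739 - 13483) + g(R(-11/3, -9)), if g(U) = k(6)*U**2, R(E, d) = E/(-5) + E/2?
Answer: -664319/20 ≈ -33216.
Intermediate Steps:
k(M) = 5 (k(M) = -2 + 7 = 5)
R(E, d) = 3*E/10 (R(E, d) = E*(-1/5) + E*(1/2) = -E/5 + E/2 = 3*E/10)
g(U) = 5*U**2
(-19739 - 13483) + g(R(-11/3, -9)) = (-19739 - 13483) + 5*(3*(-11/3)/10)**2 = -33222 + 5*(3*(-11*1/3)/10)**2 = -33222 + 5*((3/10)*(-11/3))**2 = -33222 + 5*(-11/10)**2 = -33222 + 5*(121/100) = -33222 + 121/20 = -664319/20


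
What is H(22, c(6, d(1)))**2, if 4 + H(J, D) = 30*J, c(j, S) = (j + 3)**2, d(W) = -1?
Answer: 430336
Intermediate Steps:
c(j, S) = (3 + j)**2
H(J, D) = -4 + 30*J
H(22, c(6, d(1)))**2 = (-4 + 30*22)**2 = (-4 + 660)**2 = 656**2 = 430336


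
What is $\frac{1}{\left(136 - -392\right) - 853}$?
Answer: $- \frac{1}{325} \approx -0.0030769$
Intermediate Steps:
$\frac{1}{\left(136 - -392\right) - 853} = \frac{1}{\left(136 + 392\right) - 853} = \frac{1}{528 - 853} = \frac{1}{-325} = - \frac{1}{325}$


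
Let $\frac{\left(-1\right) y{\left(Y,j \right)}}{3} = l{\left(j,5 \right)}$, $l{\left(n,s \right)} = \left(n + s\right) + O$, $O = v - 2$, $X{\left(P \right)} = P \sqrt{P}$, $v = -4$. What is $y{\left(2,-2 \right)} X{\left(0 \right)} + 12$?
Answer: $12$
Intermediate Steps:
$X{\left(P \right)} = P^{\frac{3}{2}}$
$O = -6$ ($O = -4 - 2 = -6$)
$l{\left(n,s \right)} = -6 + n + s$ ($l{\left(n,s \right)} = \left(n + s\right) - 6 = -6 + n + s$)
$y{\left(Y,j \right)} = 3 - 3 j$ ($y{\left(Y,j \right)} = - 3 \left(-6 + j + 5\right) = - 3 \left(-1 + j\right) = 3 - 3 j$)
$y{\left(2,-2 \right)} X{\left(0 \right)} + 12 = \left(3 - -6\right) 0^{\frac{3}{2}} + 12 = \left(3 + 6\right) 0 + 12 = 9 \cdot 0 + 12 = 0 + 12 = 12$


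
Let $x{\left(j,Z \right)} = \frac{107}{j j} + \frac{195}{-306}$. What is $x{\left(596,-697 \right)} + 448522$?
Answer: $\frac{8125420189289}{18116016} \approx 4.4852 \cdot 10^{5}$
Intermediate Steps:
$x{\left(j,Z \right)} = - \frac{65}{102} + \frac{107}{j^{2}}$ ($x{\left(j,Z \right)} = \frac{107}{j^{2}} + 195 \left(- \frac{1}{306}\right) = \frac{107}{j^{2}} - \frac{65}{102} = - \frac{65}{102} + \frac{107}{j^{2}}$)
$x{\left(596,-697 \right)} + 448522 = \left(- \frac{65}{102} + \frac{107}{355216}\right) + 448522 = - \frac{11539063}{18116016} + 448522 = \frac{8125420189289}{18116016}$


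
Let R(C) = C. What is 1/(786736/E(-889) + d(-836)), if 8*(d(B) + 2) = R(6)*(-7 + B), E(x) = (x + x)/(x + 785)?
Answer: 3556/161385695 ≈ 2.2034e-5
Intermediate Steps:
E(x) = 2*x/(785 + x) (E(x) = (2*x)/(785 + x) = 2*x/(785 + x))
d(B) = -29/4 + 3*B/4 (d(B) = -2 + (6*(-7 + B))/8 = -2 + (-42 + 6*B)/8 = -2 + (-21/4 + 3*B/4) = -29/4 + 3*B/4)
1/(786736/E(-889) + d(-836)) = 1/(786736/((2*(-889)/(785 - 889))) + (-29/4 + (3/4)*(-836))) = 1/(786736/((2*(-889)/(-104))) + (-29/4 - 627)) = 1/(786736/((2*(-889)*(-1/104))) - 2537/4) = 1/(786736/(889/52) - 2537/4) = 1/(786736*(52/889) - 2537/4) = 1/(40910272/889 - 2537/4) = 1/(161385695/3556) = 3556/161385695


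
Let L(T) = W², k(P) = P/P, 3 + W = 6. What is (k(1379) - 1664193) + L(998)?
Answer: -1664183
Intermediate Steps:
W = 3 (W = -3 + 6 = 3)
k(P) = 1
L(T) = 9 (L(T) = 3² = 9)
(k(1379) - 1664193) + L(998) = (1 - 1664193) + 9 = -1664192 + 9 = -1664183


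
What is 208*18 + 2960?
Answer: 6704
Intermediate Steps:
208*18 + 2960 = 3744 + 2960 = 6704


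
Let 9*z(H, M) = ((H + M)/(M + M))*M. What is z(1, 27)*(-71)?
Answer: -994/9 ≈ -110.44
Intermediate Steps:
z(H, M) = H/18 + M/18 (z(H, M) = (((H + M)/(M + M))*M)/9 = (((H + M)/((2*M)))*M)/9 = (((H + M)*(1/(2*M)))*M)/9 = (((H + M)/(2*M))*M)/9 = (H/2 + M/2)/9 = H/18 + M/18)
z(1, 27)*(-71) = ((1/18)*1 + (1/18)*27)*(-71) = (1/18 + 3/2)*(-71) = (14/9)*(-71) = -994/9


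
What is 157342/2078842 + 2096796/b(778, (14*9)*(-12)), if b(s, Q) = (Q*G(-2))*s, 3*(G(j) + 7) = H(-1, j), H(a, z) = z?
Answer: 240746182301/781174773708 ≈ 0.30818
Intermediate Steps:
G(j) = -7 + j/3
b(s, Q) = -23*Q*s/3 (b(s, Q) = (Q*(-7 + (1/3)*(-2)))*s = (Q*(-7 - 2/3))*s = (Q*(-23/3))*s = (-23*Q/3)*s = -23*Q*s/3)
157342/2078842 + 2096796/b(778, (14*9)*(-12)) = 157342/2078842 + 2096796/((-23/3*(14*9)*(-12)*778)) = 157342*(1/2078842) + 2096796/((-23/3*126*(-12)*778)) = 78671/1039421 + 2096796/((-23/3*(-1512)*778)) = 78671/1039421 + 2096796/9018576 = 78671/1039421 + 2096796*(1/9018576) = 78671/1039421 + 174733/751548 = 240746182301/781174773708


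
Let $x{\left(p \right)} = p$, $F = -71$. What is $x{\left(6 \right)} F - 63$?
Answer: $-489$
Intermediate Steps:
$x{\left(6 \right)} F - 63 = 6 \left(-71\right) - 63 = -426 - 63 = -489$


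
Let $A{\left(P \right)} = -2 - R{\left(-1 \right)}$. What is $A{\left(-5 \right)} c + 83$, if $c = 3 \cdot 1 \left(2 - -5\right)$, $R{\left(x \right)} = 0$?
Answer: $41$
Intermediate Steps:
$c = 21$ ($c = 3 \left(2 + 5\right) = 3 \cdot 7 = 21$)
$A{\left(P \right)} = -2$ ($A{\left(P \right)} = -2 - 0 = -2 + 0 = -2$)
$A{\left(-5 \right)} c + 83 = \left(-2\right) 21 + 83 = -42 + 83 = 41$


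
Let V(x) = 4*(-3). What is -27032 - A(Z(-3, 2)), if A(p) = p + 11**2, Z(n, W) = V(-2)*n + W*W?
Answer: -27193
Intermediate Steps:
V(x) = -12
Z(n, W) = W**2 - 12*n (Z(n, W) = -12*n + W*W = -12*n + W**2 = W**2 - 12*n)
A(p) = 121 + p (A(p) = p + 121 = 121 + p)
-27032 - A(Z(-3, 2)) = -27032 - (121 + (2**2 - 12*(-3))) = -27032 - (121 + (4 + 36)) = -27032 - (121 + 40) = -27032 - 1*161 = -27032 - 161 = -27193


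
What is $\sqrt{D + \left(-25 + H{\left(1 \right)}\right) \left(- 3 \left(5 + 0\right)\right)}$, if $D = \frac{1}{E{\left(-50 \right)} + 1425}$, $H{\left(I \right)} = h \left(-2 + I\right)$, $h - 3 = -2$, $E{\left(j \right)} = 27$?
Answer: $\frac{\sqrt{1698843}}{66} \approx 19.748$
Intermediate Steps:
$h = 1$ ($h = 3 - 2 = 1$)
$H{\left(I \right)} = -2 + I$ ($H{\left(I \right)} = 1 \left(-2 + I\right) = -2 + I$)
$D = \frac{1}{1452}$ ($D = \frac{1}{27 + 1425} = \frac{1}{1452} \approx 0.00068871$)
$\sqrt{D + \left(-25 + H{\left(1 \right)}\right) \left(- 3 \left(5 + 0\right)\right)} = \sqrt{\frac{1}{1452} + \left(-25 + \left(-2 + 1\right)\right) \left(- 3 \left(5 + 0\right)\right)} = \sqrt{\frac{1}{1452} + \left(-25 - 1\right) \left(\left(-3\right) 5\right)} = \sqrt{\frac{1}{1452} - -390} = \sqrt{\frac{1}{1452} + 390} = \sqrt{\frac{566281}{1452}} = \frac{\sqrt{1698843}}{66}$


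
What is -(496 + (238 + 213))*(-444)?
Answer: 420468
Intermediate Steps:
-(496 + (238 + 213))*(-444) = -(496 + 451)*(-444) = -947*(-444) = -1*(-420468) = 420468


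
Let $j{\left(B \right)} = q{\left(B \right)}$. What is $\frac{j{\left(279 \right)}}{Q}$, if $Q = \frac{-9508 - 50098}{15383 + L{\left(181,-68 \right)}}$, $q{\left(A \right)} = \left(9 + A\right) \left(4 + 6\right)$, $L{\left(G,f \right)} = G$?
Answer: $- \frac{22412160}{29803} \approx -752.01$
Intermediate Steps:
$q{\left(A \right)} = 90 + 10 A$ ($q{\left(A \right)} = \left(9 + A\right) 10 = 90 + 10 A$)
$j{\left(B \right)} = 90 + 10 B$
$Q = - \frac{29803}{7782}$ ($Q = \frac{-9508 - 50098}{15383 + 181} = - \frac{59606}{15564} = \left(-59606\right) \frac{1}{15564} = - \frac{29803}{7782} \approx -3.8297$)
$\frac{j{\left(279 \right)}}{Q} = \frac{90 + 10 \cdot 279}{- \frac{29803}{7782}} = \left(90 + 2790\right) \left(- \frac{7782}{29803}\right) = 2880 \left(- \frac{7782}{29803}\right) = - \frac{22412160}{29803}$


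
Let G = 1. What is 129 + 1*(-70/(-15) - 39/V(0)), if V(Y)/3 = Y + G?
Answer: 362/3 ≈ 120.67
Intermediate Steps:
V(Y) = 3 + 3*Y (V(Y) = 3*(Y + 1) = 3*(1 + Y) = 3 + 3*Y)
129 + 1*(-70/(-15) - 39/V(0)) = 129 + 1*(-70/(-15) - 39/(3 + 3*0)) = 129 + 1*(-70*(-1/15) - 39/(3 + 0)) = 129 + 1*(14/3 - 39/3) = 129 + 1*(14/3 - 39*⅓) = 129 + 1*(14/3 - 13) = 129 + 1*(-25/3) = 129 - 25/3 = 362/3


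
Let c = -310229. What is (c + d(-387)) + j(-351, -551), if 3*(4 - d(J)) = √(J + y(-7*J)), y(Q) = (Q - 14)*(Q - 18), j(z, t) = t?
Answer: -310776 - √805762 ≈ -3.1167e+5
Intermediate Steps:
y(Q) = (-18 + Q)*(-14 + Q) (y(Q) = (-14 + Q)*(-18 + Q) = (-18 + Q)*(-14 + Q))
d(J) = 4 - √(252 + 49*J² + 225*J)/3 (d(J) = 4 - √(J + (252 + (-7*J)² - (-224)*J))/3 = 4 - √(J + (252 + 49*J² + 224*J))/3 = 4 - √(252 + 49*J² + 225*J)/3)
(c + d(-387)) + j(-351, -551) = (-310229 + (4 - √(252 + 49*(-387)² + 225*(-387))/3)) - 551 = (-310229 + (4 - √(252 + 49*149769 - 87075)/3)) - 551 = (-310229 + (4 - √(252 + 7338681 - 87075)/3)) - 551 = (-310229 + (4 - √805762)) - 551 = (-310225 - √805762) - 551 = -310776 - √805762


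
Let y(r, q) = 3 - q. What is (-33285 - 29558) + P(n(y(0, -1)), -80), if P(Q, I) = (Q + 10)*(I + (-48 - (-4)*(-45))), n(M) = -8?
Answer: -63459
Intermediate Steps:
P(Q, I) = (-228 + I)*(10 + Q) (P(Q, I) = (10 + Q)*(I + (-48 - 1*180)) = (10 + Q)*(I + (-48 - 180)) = (10 + Q)*(I - 228) = (10 + Q)*(-228 + I) = (-228 + I)*(10 + Q))
(-33285 - 29558) + P(n(y(0, -1)), -80) = (-33285 - 29558) + (-2280 - 228*(-8) + 10*(-80) - 80*(-8)) = -62843 + (-2280 + 1824 - 800 + 640) = -62843 - 616 = -63459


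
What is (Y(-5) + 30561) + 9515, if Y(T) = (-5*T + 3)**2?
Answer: 40860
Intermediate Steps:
Y(T) = (3 - 5*T)**2
(Y(-5) + 30561) + 9515 = ((-3 + 5*(-5))**2 + 30561) + 9515 = ((-3 - 25)**2 + 30561) + 9515 = ((-28)**2 + 30561) + 9515 = (784 + 30561) + 9515 = 31345 + 9515 = 40860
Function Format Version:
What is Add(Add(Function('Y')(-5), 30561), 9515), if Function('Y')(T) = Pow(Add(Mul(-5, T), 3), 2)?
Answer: 40860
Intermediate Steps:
Function('Y')(T) = Pow(Add(3, Mul(-5, T)), 2)
Add(Add(Function('Y')(-5), 30561), 9515) = Add(Add(Pow(Add(-3, Mul(5, -5)), 2), 30561), 9515) = Add(Add(Pow(Add(-3, -25), 2), 30561), 9515) = Add(Add(Pow(-28, 2), 30561), 9515) = Add(Add(784, 30561), 9515) = Add(31345, 9515) = 40860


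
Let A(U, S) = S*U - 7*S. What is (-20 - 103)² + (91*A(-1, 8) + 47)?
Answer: 9352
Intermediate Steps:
A(U, S) = -7*S + S*U
(-20 - 103)² + (91*A(-1, 8) + 47) = (-20 - 103)² + (91*(8*(-7 - 1)) + 47) = (-123)² + (91*(8*(-8)) + 47) = 15129 + (91*(-64) + 47) = 15129 + (-5824 + 47) = 15129 - 5777 = 9352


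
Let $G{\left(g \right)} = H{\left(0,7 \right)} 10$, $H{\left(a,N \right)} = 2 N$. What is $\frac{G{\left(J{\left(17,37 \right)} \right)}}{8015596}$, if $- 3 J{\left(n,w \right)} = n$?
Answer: $\frac{35}{2003899} \approx 1.7466 \cdot 10^{-5}$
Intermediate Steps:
$J{\left(n,w \right)} = - \frac{n}{3}$
$G{\left(g \right)} = 140$ ($G{\left(g \right)} = 2 \cdot 7 \cdot 10 = 14 \cdot 10 = 140$)
$\frac{G{\left(J{\left(17,37 \right)} \right)}}{8015596} = \frac{140}{8015596} = 140 \cdot \frac{1}{8015596} = \frac{35}{2003899}$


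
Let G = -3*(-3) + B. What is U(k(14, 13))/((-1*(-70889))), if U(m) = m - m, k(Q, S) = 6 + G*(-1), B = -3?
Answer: 0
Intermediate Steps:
G = 6 (G = -3*(-3) - 3 = 9 - 3 = 6)
k(Q, S) = 0 (k(Q, S) = 6 + 6*(-1) = 6 - 6 = 0)
U(m) = 0
U(k(14, 13))/((-1*(-70889))) = 0/((-1*(-70889))) = 0/70889 = 0*(1/70889) = 0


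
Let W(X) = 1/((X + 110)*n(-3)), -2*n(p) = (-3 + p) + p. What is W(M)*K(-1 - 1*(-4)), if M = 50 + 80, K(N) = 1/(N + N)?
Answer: 1/6480 ≈ 0.00015432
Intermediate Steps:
n(p) = 3/2 - p (n(p) = -((-3 + p) + p)/2 = -(-3 + 2*p)/2 = 3/2 - p)
K(N) = 1/(2*N)
M = 130
W(X) = 2/(9*(110 + X)) (W(X) = 1/((X + 110)*(3/2 - 1*(-3))) = 1/((110 + X)*(3/2 + 3)) = 1/((110 + X)*(9/2)) = (2/9)/(110 + X) = 2/(9*(110 + X)))
W(M)*K(-1 - 1*(-4)) = (2/(9*(110 + 130)))*(1/(2*(-1 - 1*(-4)))) = ((2/9)/240)*(1/(2*(-1 + 4))) = ((2/9)*(1/240))*((1/2)/3) = ((1/2)*(1/3))/1080 = (1/1080)*(1/6) = 1/6480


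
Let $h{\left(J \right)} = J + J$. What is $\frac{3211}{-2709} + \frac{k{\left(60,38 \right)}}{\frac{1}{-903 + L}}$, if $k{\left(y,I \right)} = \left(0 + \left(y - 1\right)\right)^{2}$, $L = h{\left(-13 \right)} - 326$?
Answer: $- \frac{11834689606}{2709} \approx -4.3687 \cdot 10^{6}$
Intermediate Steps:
$h{\left(J \right)} = 2 J$
$L = -352$ ($L = 2 \left(-13\right) - 326 = -26 - 326 = -352$)
$k{\left(y,I \right)} = \left(-1 + y\right)^{2}$ ($k{\left(y,I \right)} = \left(0 + \left(-1 + y\right)\right)^{2} = \left(-1 + y\right)^{2}$)
$\frac{3211}{-2709} + \frac{k{\left(60,38 \right)}}{\frac{1}{-903 + L}} = \frac{3211}{-2709} + \frac{\left(-1 + 60\right)^{2}}{\frac{1}{-903 - 352}} = 3211 \left(- \frac{1}{2709}\right) + \frac{59^{2}}{\frac{1}{-1255}} = - \frac{3211}{2709} + \frac{3481}{- \frac{1}{1255}} = - \frac{3211}{2709} + 3481 \left(-1255\right) = - \frac{3211}{2709} - 4368655 = - \frac{11834689606}{2709}$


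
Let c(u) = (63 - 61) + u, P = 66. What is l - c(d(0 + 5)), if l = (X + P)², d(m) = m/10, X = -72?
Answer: 67/2 ≈ 33.500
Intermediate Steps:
d(m) = m/10 (d(m) = m*(⅒) = m/10)
l = 36 (l = (-72 + 66)² = (-6)² = 36)
c(u) = 2 + u
l - c(d(0 + 5)) = 36 - (2 + (0 + 5)/10) = 36 - (2 + (⅒)*5) = 36 - (2 + ½) = 36 - 1*5/2 = 36 - 5/2 = 67/2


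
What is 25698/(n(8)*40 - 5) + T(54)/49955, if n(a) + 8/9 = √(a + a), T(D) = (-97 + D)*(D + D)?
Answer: 2309740002/10740325 ≈ 215.05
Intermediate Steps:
T(D) = 2*D*(-97 + D) (T(D) = (-97 + D)*(2*D) = 2*D*(-97 + D))
n(a) = -8/9 + √2*√a (n(a) = -8/9 + √(a + a) = -8/9 + √(2*a) = -8/9 + √2*√a)
25698/(n(8)*40 - 5) + T(54)/49955 = 25698/((-8/9 + √2*√8)*40 - 5) + (2*54*(-97 + 54))/49955 = 25698/((-8/9 + √2*(2*√2))*40 - 5) + (2*54*(-43))*(1/49955) = 25698/((-8/9 + 4)*40 - 5) - 4644*1/49955 = 25698/((28/9)*40 - 5) - 4644/49955 = 25698/(1120/9 - 5) - 4644/49955 = 25698/(1075/9) - 4644/49955 = 25698*(9/1075) - 4644/49955 = 231282/1075 - 4644/49955 = 2309740002/10740325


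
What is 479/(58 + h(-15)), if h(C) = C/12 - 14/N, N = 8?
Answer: 479/55 ≈ 8.7091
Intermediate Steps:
h(C) = -7/4 + C/12 (h(C) = C/12 - 14/8 = C*(1/12) - 14*1/8 = C/12 - 7/4 = -7/4 + C/12)
479/(58 + h(-15)) = 479/(58 + (-7/4 + (1/12)*(-15))) = 479/(58 + (-7/4 - 5/4)) = 479/(58 - 3) = 479/55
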